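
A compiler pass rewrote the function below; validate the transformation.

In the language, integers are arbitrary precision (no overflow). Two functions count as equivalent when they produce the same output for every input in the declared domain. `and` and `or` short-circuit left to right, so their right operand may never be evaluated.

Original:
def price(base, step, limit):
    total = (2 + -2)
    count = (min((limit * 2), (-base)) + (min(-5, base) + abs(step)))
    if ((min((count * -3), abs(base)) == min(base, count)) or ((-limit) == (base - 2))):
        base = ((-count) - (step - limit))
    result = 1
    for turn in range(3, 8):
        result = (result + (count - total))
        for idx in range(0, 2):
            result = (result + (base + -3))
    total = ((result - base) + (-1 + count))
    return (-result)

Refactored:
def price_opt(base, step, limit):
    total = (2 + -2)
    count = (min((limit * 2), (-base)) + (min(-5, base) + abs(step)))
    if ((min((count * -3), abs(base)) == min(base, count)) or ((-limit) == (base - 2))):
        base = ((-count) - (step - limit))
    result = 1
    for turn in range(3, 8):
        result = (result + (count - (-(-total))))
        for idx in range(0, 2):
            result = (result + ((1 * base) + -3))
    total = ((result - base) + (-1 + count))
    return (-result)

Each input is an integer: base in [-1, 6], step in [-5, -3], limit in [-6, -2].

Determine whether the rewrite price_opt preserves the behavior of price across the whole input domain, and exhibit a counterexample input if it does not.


Differences: constant usage differs; also arithmetic usage differs — yet all 120 inputs agree.
verdict: equivalent


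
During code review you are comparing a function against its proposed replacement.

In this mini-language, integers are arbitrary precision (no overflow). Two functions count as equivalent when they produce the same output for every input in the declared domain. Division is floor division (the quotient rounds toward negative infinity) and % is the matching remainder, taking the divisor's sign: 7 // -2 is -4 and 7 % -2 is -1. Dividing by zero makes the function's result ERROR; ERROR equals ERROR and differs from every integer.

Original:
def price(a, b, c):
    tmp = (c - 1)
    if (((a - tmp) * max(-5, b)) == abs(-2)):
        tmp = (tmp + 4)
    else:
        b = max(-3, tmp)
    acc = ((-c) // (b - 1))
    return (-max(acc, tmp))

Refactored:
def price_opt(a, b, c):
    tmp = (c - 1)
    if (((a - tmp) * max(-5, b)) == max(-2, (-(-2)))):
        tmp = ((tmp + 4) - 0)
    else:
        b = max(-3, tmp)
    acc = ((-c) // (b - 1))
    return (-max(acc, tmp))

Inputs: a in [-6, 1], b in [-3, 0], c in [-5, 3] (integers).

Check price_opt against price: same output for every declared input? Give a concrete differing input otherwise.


This is a faithful refactor — min/max/abs usage differs; constant usage differs; arithmetic usage differs, but the computed results match everywhere.
Spot check at a=-1, b=-1, c=-2 — price: tmp = -3; (((a - tmp) * max(-5, b)) == abs(-2)) -> false; b = -3; acc = -1; return 1. price_opt: tmp = -3; (((a - tmp) * max(-5, b)) == max(-2, (-(-2)))) -> false; b = -3; acc = -1; return 1. Both give 1.
Across all 288 domain points the two functions coincide.
verdict: equivalent


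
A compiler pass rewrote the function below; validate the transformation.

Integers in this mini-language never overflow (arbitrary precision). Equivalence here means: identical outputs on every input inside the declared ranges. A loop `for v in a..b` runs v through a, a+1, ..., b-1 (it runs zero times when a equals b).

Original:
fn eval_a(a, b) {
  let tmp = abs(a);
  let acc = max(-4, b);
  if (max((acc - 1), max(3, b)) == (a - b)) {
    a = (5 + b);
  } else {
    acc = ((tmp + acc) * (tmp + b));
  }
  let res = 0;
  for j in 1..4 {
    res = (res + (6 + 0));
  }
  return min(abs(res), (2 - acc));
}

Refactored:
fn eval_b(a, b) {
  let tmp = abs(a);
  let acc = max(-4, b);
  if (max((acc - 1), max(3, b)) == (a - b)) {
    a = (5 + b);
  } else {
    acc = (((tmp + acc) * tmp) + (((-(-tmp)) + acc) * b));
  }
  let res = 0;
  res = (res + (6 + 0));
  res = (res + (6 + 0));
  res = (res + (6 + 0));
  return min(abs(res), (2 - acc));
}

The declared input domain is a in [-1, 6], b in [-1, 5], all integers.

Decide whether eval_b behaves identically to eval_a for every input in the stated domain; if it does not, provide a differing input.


The two are interchangeable: loop structure differs, arithmetic usage differs, constant usage differs, statement counts differ, local variable names differ, and every declared input agrees.
Spot check at a=-1, b=-1 — eval_a: tmp=1, then acc=-1, then (max((acc - 1), max(3, b)) == (a - b)) is false, then acc=0, then res=0, then (j=1), then res=6, then (j=2), then res=12, then (j=3), then res=18, then returns 2. eval_b: tmp=1, then acc=-1, then (max((acc - 1), max(3, b)) == (a - b)) is false, then acc=0, then res=0, then res=6, then res=12, then res=18, then returns 2. Both give 2.
Across all 56 domain points the two functions coincide.
verdict: equivalent


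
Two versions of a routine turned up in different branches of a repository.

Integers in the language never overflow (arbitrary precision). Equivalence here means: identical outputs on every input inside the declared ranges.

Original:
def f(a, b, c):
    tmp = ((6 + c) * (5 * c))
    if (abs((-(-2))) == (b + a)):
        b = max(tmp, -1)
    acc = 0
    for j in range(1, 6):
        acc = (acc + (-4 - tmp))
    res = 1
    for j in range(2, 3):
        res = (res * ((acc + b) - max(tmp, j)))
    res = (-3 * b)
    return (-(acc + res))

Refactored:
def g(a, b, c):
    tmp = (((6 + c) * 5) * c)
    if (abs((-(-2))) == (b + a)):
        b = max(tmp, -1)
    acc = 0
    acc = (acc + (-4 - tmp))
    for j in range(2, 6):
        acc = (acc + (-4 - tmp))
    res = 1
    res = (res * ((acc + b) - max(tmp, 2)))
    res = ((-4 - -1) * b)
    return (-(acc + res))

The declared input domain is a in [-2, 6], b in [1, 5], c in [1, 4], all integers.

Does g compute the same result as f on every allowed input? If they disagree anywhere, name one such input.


Reading the diff, among the changes: loop structure differs; also arithmetic usage differs; also constant usage differs.
Spot check at a=5, b=4, c=1 — f: tmp becomes 35; next (abs((-(-2))) == (b + a)) evaluates to false; next acc becomes 0; next at j=1:; next acc becomes -39; next at j=2:; next acc becomes -78; next at j=3:; next acc becomes -117; next at j=4:; next acc becomes -156; next at j=5:; next acc becomes -195; next res becomes 1; next at j=2:; next res becomes -226; next res becomes -12; next final value 207. g: tmp becomes 35; next (abs((-(-2))) == (b + a)) evaluates to false; next acc becomes 0; next acc becomes -39; next at j=2:; next acc becomes -78; next at j=3:; next acc becomes -117; next at j=4:; next acc becomes -156; next at j=5:; next acc becomes -195; next res becomes 1; next res becomes -226; next res becomes -12; next final value 207. Both give 207.
An exhaustive pass over the 180 declared inputs shows identical outputs.
verdict: equivalent


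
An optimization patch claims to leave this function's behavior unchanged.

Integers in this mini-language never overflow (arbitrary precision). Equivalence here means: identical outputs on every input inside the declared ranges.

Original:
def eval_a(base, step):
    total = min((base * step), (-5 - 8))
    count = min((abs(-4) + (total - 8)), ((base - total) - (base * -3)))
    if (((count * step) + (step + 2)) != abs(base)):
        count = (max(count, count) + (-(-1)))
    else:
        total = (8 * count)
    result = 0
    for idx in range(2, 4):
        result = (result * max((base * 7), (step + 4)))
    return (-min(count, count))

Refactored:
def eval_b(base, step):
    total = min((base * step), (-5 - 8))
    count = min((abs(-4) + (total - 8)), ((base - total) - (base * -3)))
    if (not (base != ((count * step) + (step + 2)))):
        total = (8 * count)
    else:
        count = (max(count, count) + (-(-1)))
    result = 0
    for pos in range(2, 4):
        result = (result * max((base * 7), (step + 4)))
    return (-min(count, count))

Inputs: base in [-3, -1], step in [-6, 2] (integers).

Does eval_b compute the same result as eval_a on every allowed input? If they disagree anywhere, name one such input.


Take base=-2, step=0.
eval_a: total = -13; count = -17; (((count * step) + (step + 2)) != abs(base)) -> false; total = -136; result = 0; [idx=2]; result = 0; [idx=3]; result = 0; return 17
eval_b: total = -13; count = -17; (not (base != ((count * step) + (step + 2)))) -> false; count = -16; result = 0; [pos=2]; result = 0; [pos=3]; result = 0; return 16
17 against 16: the behavior changed.
verdict: not equivalent; witness: base=-2, step=0


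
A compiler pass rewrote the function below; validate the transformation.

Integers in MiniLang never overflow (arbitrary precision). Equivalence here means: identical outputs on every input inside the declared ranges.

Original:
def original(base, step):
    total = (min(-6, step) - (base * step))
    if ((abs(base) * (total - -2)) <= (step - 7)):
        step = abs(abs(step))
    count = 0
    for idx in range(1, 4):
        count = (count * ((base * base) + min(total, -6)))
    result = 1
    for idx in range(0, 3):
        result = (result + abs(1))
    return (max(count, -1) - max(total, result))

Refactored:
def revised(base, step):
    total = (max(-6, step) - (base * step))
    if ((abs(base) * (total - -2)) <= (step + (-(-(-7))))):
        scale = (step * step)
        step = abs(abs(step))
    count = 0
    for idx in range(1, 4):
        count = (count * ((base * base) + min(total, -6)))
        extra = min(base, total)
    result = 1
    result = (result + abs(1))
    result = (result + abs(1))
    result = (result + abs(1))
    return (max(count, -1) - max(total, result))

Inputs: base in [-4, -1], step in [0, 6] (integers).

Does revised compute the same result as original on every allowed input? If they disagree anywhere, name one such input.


At base=-4, step=1: original gives -4, revised gives -5.
verdict: not equivalent; witness: base=-4, step=1


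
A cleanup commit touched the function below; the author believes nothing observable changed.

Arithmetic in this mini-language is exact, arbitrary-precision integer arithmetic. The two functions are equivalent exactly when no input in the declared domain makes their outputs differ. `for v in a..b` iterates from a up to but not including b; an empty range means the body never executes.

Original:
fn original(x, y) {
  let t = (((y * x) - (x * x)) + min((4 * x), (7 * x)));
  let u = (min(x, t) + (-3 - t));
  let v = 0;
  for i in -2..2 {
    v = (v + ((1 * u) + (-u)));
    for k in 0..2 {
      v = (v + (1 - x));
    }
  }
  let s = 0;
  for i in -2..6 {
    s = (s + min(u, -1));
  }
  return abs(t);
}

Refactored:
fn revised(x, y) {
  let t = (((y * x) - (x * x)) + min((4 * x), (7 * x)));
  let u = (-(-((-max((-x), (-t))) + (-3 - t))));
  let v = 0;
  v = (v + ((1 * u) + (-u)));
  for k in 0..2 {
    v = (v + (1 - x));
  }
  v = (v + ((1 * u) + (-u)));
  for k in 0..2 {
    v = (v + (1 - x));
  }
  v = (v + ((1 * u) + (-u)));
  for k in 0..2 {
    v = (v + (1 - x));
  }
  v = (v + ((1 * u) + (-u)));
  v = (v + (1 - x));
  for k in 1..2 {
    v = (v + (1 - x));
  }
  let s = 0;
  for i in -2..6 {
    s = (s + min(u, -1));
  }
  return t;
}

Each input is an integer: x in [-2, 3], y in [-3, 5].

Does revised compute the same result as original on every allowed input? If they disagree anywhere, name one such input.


These are not equivalent — on x=-2, y=-3 the outputs split (12 vs -12).
original: t = -12; u = -3; v = 0; [i=-2]; v = 0; [k=0]; v = 3; [k=1]; v = 6; [i=-1]; v = 6; [k=0]; v = 9; [k=1]; v = 12; [i=0]; v = 12; [k=0]; v = 15; [k=1]; v = 18; [i=1]; v = 18; [k=0]; v = 21; [k=1]; v = 24; s = 0; [i=-2]; s = -3; [i=-1]; s = -6; [i=0]; s = -9; [i=1]; s = -12; [i=2]; s = -15; [i=3]; s = -18; [i=4]; s = -21; [i=5]; s = -24; return 12
revised: t = -12; u = -3; v = 0; v = 0; [k=0]; v = 3; [k=1]; v = 6; v = 6; [k=0]; v = 9; [k=1]; v = 12; v = 12; [k=0]; v = 15; [k=1]; v = 18; v = 18; v = 21; [k=1]; v = 24; s = 0; [i=-2]; s = -3; [i=-1]; s = -6; [i=0]; s = -9; [i=1]; s = -12; [i=2]; s = -15; [i=3]; s = -18; [i=4]; s = -21; [i=5]; s = -24; return -12
verdict: not equivalent; witness: x=-2, y=-3


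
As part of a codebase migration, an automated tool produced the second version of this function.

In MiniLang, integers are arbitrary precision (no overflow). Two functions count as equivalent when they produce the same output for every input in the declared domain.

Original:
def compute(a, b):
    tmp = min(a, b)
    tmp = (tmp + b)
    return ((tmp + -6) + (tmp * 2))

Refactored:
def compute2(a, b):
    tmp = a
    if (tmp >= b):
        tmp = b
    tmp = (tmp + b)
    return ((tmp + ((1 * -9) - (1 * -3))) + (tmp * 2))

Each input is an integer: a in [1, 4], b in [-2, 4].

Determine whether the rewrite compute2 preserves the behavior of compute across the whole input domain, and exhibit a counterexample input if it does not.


Equivalent. There is a behavioral-looking edit here, yet the outcome never shifts on this domain.
Sweeping the whole domain (28 inputs) finds no disagreement.
Tracing a=2, b=1: compute: tmp = 1; tmp = 2; return 0 | compute2: tmp = 2; (tmp >= b) -> true; tmp = 1; tmp = 2; return 0 — matching result 0.
verdict: equivalent


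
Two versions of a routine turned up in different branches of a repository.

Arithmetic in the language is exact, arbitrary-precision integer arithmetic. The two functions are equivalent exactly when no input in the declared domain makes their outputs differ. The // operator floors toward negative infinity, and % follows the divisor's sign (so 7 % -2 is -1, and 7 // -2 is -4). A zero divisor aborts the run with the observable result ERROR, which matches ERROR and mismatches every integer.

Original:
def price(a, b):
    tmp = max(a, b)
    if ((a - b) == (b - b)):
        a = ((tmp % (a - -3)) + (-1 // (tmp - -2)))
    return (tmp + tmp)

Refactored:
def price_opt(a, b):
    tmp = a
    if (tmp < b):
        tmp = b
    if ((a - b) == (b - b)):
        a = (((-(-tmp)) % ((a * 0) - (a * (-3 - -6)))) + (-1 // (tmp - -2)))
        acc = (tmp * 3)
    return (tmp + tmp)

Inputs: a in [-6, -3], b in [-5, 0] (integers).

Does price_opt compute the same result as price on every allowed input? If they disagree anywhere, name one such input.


The rewrite breaks on a=-3, b=-3, where the results are ERROR and -6.
price: tmp := -3 | ((a - b) == (b - b)): true | divide-by-zero, output ERROR
price_opt: tmp := -3 | (tmp < b): false | ((a - b) == (b - b)): true | a := 7 | acc := -9 | result -6
verdict: not equivalent; witness: a=-3, b=-3


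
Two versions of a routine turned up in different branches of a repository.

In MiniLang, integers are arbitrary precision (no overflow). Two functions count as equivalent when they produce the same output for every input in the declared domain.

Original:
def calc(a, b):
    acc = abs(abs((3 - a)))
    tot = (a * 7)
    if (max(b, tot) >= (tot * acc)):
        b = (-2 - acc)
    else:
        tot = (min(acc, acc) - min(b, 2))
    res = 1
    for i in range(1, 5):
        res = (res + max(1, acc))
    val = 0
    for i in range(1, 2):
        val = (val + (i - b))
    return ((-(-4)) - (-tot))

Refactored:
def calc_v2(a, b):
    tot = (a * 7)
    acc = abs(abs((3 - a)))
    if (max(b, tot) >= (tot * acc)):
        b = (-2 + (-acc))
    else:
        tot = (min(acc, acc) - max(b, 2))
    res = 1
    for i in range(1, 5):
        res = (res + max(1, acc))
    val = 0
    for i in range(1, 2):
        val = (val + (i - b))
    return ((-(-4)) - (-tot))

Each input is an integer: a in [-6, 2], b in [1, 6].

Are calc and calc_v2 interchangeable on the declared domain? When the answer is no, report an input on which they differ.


Take a=1, b=1.
calc: acc = 2; tot = 7; (max(b, tot) >= (tot * acc)) -> false; tot = 1; res = 1; [i=1]; res = 3; [i=2]; res = 5; [i=3]; res = 7; [i=4]; res = 9; val = 0; [i=1]; val = 0; return 5
calc_v2: tot = 7; acc = 2; (max(b, tot) >= (tot * acc)) -> false; tot = 0; res = 1; [i=1]; res = 3; [i=2]; res = 5; [i=3]; res = 7; [i=4]; res = 9; val = 0; [i=1]; val = 0; return 4
5 and 4 differ, so these are not the same function on this domain.
verdict: not equivalent; witness: a=1, b=1


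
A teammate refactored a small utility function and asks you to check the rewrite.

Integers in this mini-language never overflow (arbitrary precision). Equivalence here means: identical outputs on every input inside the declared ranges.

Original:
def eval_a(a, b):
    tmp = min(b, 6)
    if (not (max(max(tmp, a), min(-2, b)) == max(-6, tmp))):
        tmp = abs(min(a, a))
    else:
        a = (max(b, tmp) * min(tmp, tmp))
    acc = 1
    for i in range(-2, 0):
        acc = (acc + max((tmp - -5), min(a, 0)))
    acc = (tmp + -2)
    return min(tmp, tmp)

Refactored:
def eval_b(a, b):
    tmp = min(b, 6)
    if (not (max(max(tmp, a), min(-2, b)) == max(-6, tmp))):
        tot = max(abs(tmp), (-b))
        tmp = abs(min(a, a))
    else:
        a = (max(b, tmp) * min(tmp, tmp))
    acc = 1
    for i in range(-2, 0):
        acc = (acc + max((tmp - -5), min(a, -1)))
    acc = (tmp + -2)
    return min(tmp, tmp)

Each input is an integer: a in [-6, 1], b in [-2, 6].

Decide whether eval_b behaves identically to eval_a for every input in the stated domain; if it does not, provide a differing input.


Although `0` became `-1`, no input in the stated domain can expose it; all 72 inputs agree.
verdict: equivalent


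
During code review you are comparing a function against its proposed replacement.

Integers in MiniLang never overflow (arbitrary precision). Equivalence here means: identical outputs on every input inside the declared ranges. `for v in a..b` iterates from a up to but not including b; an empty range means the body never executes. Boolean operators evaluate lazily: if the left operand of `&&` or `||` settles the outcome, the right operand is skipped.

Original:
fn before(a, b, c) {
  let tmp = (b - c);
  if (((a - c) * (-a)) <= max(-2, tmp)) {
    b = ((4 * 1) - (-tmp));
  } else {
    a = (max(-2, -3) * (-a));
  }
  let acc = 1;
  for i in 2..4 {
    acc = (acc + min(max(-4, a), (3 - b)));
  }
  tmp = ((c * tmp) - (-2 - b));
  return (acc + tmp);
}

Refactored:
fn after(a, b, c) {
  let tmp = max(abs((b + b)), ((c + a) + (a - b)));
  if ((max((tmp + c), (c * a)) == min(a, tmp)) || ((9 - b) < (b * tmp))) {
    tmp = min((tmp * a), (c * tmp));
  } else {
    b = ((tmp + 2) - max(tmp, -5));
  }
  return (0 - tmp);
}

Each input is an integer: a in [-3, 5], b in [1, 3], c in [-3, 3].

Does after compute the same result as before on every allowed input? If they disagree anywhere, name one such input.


Consider the input a=-3, b=1, c=-3.
before: tmp := 4 | (((a - c) * (-a)) <= max(-2, tmp)): true | b := 8 | acc := 1 | iter i=2: | acc := -4 | iter i=3: | acc := -9 | tmp := -2 | result -11
after: tmp := 2 | ((max((tmp + c), (c * a)) == min(a, tmp)) || ((9 - b) < (b * tmp))): false | b := 2 | result -2
-11 != -2, so the rewrite changes behavior.
verdict: not equivalent; witness: a=-3, b=1, c=-3


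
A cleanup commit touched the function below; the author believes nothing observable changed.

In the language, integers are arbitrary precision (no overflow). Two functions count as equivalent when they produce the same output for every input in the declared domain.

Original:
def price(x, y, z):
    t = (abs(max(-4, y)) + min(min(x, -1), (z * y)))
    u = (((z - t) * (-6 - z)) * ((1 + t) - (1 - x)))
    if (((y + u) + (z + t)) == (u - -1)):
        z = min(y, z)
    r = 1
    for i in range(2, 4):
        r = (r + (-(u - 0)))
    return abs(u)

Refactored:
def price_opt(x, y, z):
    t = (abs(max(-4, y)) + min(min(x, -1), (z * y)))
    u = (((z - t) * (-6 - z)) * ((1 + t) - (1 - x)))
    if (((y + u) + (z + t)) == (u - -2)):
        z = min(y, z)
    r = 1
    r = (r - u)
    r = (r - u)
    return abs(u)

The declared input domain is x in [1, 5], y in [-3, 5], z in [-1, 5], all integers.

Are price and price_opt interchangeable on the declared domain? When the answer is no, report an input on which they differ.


Although `-1` became `-2`, no input in the stated domain can expose it.
Tracing x=1, y=3, z=3: price: t = 2; u = -27; (((y + u) + (z + t)) == (u - -1)) -> false; r = 1; [i=2]; r = 28; [i=3]; r = 55; return 27 | price_opt: t = 2; u = -27; (((y + u) + (z + t)) == (u - -2)) -> false; r = 1; r = 28; r = 55; return 27 — matching result 27.
Across all 315 domain points the two functions coincide.
verdict: equivalent


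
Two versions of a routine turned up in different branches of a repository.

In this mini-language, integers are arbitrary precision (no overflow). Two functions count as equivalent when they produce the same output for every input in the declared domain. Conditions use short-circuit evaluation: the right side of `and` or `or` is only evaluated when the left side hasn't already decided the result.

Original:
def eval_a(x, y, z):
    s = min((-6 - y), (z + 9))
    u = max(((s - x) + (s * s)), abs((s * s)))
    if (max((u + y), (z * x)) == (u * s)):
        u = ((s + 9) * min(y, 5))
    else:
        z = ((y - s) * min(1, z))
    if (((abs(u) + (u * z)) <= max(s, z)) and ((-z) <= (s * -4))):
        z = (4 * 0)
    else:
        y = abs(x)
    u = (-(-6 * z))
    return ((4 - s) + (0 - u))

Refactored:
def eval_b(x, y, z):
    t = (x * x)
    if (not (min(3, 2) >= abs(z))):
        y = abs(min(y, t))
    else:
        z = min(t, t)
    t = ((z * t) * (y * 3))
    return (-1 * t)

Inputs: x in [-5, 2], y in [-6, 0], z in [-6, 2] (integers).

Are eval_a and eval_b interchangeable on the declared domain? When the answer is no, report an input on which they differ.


Try x=-5, y=-6, z=-6.
eval_a: s := 0 | u := 5 | (max((u + y), (z * x)) == (u * s)): false | z := 36 | (((abs(u) + (u * z)) <= max(s, z)) and ((-z) <= (s * -4))): false | y := 5 | u := 216 | result -212
eval_b: t := 25 | (not (min(3, 2) >= abs(z))): true | y := 6 | t := -2700 | result 2700
-212 and 2700 differ, so these are not the same function on this domain.
verdict: not equivalent; witness: x=-5, y=-6, z=-6


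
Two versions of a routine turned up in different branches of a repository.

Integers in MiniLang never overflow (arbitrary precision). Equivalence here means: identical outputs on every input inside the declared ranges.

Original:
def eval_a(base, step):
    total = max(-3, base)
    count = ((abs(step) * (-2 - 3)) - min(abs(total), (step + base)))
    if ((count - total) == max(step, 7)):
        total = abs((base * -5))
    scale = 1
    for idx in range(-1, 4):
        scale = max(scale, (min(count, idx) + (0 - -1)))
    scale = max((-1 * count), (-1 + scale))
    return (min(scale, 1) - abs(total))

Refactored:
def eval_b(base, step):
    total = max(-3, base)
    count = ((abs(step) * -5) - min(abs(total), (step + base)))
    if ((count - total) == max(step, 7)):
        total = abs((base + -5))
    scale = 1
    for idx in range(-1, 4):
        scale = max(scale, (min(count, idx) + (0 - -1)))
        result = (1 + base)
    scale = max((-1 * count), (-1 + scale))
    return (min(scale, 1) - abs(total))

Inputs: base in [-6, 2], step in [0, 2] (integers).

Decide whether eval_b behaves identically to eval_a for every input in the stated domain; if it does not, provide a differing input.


Input base=-4, step=0: -19 from eval_a versus -8 from eval_b.
verdict: not equivalent; witness: base=-4, step=0


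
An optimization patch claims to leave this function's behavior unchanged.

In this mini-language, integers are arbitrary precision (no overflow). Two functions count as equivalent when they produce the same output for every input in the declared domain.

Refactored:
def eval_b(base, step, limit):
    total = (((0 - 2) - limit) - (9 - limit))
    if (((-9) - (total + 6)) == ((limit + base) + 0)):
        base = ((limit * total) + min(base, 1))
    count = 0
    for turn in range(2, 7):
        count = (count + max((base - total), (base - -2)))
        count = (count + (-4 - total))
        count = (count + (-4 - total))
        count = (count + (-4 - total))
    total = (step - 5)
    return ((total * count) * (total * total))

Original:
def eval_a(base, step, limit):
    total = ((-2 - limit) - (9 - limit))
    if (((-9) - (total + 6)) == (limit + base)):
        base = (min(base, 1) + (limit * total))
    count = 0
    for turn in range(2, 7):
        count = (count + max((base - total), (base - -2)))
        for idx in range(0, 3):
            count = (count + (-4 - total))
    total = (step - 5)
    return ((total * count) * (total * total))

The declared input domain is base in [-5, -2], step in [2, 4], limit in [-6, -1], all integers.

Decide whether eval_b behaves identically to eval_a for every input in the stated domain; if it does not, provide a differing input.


Equivalent — the differences include local variable names differ, plus arithmetic usage differs, plus loop structure differs, plus constant usage differs, plus statement counts differ, yet no declared input distinguishes the two.
Spot check at base=-5, step=2, limit=-5 — eval_a: total becomes -11; next (((-9) - (total + 6)) == (limit + base)) evaluates to false; next count becomes 0; next at turn=2:; next count becomes 6; next at idx=0:; next count becomes 13; next at idx=1:; next count becomes 20; next at idx=2:; next count becomes 27; next at turn=3:; next count becomes 33; next at idx=0:; next count becomes 40; next at idx=1:; next count becomes 47; next at idx=2:; next count becomes 54; next at turn=4:; next count becomes 60; next at idx=0:; next count becomes 67; next at idx=1:; next count becomes 74; next at idx=2:; next count becomes 81; next at turn=5:; next count becomes 87; next at idx=0:; next count becomes 94; next at idx=1:; next count becomes 101; next at idx=2:; next count becomes 108; next at turn=6:; next count becomes 114; next at idx=0:; next count becomes 121; next at idx=1:; next count becomes 128; next at idx=2:; next count becomes 135; next total becomes -3; next final value -3645. eval_b: total becomes -11; next (((-9) - (total + 6)) == ((limit + base) + 0)) evaluates to false; next count becomes 0; next at turn=2:; next count becomes 6; next count becomes 13; next count becomes 20; next count becomes 27; next at turn=3:; next count becomes 33; next count becomes 40; next count becomes 47; next count becomes 54; next at turn=4:; next count becomes 60; next count becomes 67; next count becomes 74; next count becomes 81; next at turn=5:; next count becomes 87; next count becomes 94; next count becomes 101; next count becomes 108; next at turn=6:; next count becomes 114; next count becomes 121; next count becomes 128; next count becomes 135; next total becomes -3; next final value -3645. Both give -3645.
Sweeping the whole domain (72 inputs) finds no disagreement.
verdict: equivalent


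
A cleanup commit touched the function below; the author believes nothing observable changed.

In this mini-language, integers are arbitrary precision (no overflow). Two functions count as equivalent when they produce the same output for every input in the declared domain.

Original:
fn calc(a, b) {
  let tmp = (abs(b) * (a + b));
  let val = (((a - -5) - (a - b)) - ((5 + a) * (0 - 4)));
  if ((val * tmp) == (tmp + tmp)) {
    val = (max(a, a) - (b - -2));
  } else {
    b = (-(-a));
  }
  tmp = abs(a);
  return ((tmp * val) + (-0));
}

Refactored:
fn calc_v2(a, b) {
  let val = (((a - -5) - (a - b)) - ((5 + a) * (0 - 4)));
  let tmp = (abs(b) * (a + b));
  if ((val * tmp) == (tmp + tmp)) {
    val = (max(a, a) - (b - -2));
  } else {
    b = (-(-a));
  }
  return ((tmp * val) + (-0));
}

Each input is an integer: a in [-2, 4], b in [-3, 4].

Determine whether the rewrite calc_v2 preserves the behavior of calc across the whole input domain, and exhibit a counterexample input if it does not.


The rewrite breaks on a=-2, b=-3, where the results are 28 and -210.
calc: tmp=-15, then val=14, then ((val * tmp) == (tmp + tmp)) is false, then b=-2, then tmp=2, then returns 28
calc_v2: val=14, then tmp=-15, then ((val * tmp) == (tmp + tmp)) is false, then b=-2, then returns -210
verdict: not equivalent; witness: a=-2, b=-3


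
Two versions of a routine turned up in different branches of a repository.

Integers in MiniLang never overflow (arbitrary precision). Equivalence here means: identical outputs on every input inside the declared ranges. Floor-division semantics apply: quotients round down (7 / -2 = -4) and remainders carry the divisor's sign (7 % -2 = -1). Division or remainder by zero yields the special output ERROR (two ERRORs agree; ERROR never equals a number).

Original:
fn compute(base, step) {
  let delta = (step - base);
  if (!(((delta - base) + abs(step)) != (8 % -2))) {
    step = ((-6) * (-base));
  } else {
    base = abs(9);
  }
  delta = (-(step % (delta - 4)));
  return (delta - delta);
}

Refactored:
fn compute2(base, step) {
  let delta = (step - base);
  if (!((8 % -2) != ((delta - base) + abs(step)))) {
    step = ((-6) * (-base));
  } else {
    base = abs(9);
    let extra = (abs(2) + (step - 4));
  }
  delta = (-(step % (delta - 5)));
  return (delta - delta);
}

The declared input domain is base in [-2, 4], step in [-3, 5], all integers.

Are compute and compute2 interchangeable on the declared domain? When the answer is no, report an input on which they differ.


Take base=-2, step=2.
compute: delta := 4 | (!(((delta - base) + abs(step)) != (8 % -2))): false | base := 9 | divide-by-zero, output ERROR
compute2: delta := 4 | (!((8 % -2) != ((delta - base) + abs(step)))): false | base := 9 | extra := 0 | delta := 0 | result 0
ERROR != 0, so the rewrite changes behavior.
verdict: not equivalent; witness: base=-2, step=2


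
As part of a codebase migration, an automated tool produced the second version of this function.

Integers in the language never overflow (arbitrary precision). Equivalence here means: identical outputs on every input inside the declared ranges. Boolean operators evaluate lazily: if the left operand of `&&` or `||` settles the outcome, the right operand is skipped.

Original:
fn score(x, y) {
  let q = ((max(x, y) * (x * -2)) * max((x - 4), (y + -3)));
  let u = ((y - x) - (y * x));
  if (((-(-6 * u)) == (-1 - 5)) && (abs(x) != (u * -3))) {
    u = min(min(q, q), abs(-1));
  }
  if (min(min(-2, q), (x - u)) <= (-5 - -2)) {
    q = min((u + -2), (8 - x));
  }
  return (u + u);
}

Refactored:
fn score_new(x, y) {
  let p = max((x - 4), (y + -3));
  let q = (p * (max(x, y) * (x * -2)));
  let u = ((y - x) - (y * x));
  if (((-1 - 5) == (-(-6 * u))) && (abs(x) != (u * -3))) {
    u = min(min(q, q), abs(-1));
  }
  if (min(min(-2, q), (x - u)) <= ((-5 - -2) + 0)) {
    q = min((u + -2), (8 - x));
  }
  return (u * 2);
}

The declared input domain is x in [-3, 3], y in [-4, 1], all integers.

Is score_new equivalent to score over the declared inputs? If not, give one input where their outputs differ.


Equivalent — the differences include statement counts differ, and local variable names differ, and constant usage differs, and arithmetic usage differs, yet no declared input distinguishes the two.
As a probe, take x=3, y=0: score runs q = 18; u = -3; (((-(-6 * u)) == (-1 - 5)) && (abs(x) != (u * -3))) -> false; (min(min(-2, q), (x - u)) <= (-5 - -2)) -> false; return -6; score_new runs p = -1; q = 18; u = -3; (((-1 - 5) == (-(-6 * u))) && (abs(x) != (u * -3))) -> false; (min(min(-2, q), (x - u)) <= ((-5 - -2) + 0)) -> false; return -6; both end at -6.
Checked all 42 inputs in the declared domain: the outputs agree on every one.
verdict: equivalent


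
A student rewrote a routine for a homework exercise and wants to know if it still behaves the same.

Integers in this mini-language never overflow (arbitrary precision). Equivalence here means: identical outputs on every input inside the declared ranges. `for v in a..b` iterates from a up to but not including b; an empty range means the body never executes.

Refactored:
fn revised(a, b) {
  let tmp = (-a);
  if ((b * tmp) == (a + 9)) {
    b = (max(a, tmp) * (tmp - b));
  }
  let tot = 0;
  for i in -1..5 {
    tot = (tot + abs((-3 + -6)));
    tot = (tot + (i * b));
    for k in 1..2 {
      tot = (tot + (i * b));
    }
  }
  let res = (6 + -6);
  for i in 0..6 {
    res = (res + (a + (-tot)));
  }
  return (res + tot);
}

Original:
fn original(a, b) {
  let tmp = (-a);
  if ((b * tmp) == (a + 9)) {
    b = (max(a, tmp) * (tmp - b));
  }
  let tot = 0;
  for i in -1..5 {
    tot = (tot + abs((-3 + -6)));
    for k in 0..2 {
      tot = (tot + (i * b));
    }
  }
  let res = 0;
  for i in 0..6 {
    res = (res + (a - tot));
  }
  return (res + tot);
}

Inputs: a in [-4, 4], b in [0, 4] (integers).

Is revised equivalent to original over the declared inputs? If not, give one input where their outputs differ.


Equivalent — the differences include statement counts differ; loop structure differs; arithmetic usage differs; constant usage differs, yet no declared input distinguishes the two.
As a probe, take a=-1, b=0: original runs tmp := 1 | ((b * tmp) == (a + 9)): false | tot := 0 | iter i=-1: | tot := 9 | iter k=0: | tot := 9 | iter k=1: | tot := 9 | iter i=0: | tot := 18 | iter k=0: | tot := 18 | iter k=1: | tot := 18 | iter i=1: | tot := 27 | iter k=0: | tot := 27 | iter k=1: | tot := 27 | iter i=2: | tot := 36 | iter k=0: | tot := 36 | iter k=1: | tot := 36 | iter i=3: | tot := 45 | iter k=0: | tot := 45 | iter k=1: | tot := 45 | iter i=4: | tot := 54 | iter k=0: | tot := 54 | iter k=1: | tot := 54 | res := 0 | iter i=0: | res := -55 | iter i=1: | res := -110 | iter i=2: | res := -165 | iter i=3: | res := -220 | iter i=4: | res := -275 | iter i=5: | res := -330 | result -276; revised runs tmp := 1 | ((b * tmp) == (a + 9)): false | tot := 0 | iter i=-1: | tot := 9 | tot := 9 | iter k=1: | tot := 9 | iter i=0: | tot := 18 | tot := 18 | iter k=1: | tot := 18 | iter i=1: | tot := 27 | tot := 27 | iter k=1: | tot := 27 | iter i=2: | tot := 36 | tot := 36 | iter k=1: | tot := 36 | iter i=3: | tot := 45 | tot := 45 | iter k=1: | tot := 45 | iter i=4: | tot := 54 | tot := 54 | iter k=1: | tot := 54 | res := 0 | iter i=0: | res := -55 | iter i=1: | res := -110 | iter i=2: | res := -165 | iter i=3: | res := -220 | iter i=4: | res := -275 | iter i=5: | res := -330 | result -276; both end at -276.
An exhaustive pass over the 45 declared inputs shows identical outputs.
verdict: equivalent


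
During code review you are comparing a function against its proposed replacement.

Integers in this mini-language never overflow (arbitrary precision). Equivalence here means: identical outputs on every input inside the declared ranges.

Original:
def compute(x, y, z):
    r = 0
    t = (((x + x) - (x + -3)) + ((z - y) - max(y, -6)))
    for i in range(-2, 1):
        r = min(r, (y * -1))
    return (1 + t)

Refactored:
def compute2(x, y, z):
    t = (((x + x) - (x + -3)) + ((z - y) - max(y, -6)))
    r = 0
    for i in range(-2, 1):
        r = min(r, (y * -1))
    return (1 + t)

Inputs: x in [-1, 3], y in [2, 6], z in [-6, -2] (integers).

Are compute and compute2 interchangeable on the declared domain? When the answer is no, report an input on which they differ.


The two versions differ — the changes include same computation, different form.
Spot check at x=0, y=6, z=-2 — compute: r = 0; t = -11; [i=-2]; r = -6; [i=-1]; r = -6; [i=0]; r = -6; return -10. compute2: t = -11; r = 0; [i=-2]; r = -6; [i=-1]; r = -6; [i=0]; r = -6; return -10. Both give -10.
An exhaustive pass over the 125 declared inputs shows identical outputs.
verdict: equivalent


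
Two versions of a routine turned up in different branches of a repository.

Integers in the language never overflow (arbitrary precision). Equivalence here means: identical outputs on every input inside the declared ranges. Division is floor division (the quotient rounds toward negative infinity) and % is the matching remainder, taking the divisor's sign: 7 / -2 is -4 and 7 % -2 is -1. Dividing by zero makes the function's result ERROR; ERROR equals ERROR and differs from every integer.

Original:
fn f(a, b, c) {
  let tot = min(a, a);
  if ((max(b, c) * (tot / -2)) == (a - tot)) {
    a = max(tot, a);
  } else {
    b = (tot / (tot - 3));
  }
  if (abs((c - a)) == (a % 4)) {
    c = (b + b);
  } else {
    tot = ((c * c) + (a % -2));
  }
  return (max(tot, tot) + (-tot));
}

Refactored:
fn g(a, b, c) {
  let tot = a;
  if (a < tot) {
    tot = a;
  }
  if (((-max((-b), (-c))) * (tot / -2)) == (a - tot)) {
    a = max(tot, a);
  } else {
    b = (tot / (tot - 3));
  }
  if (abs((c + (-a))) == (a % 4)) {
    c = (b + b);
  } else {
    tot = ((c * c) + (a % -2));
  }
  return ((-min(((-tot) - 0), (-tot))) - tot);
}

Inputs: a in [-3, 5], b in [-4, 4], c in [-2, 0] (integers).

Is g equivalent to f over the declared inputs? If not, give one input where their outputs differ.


Run the pair on a=3, b=-4, c=0.
f: tot := 3 | ((max(b, c) * (tot / -2)) == (a - tot)): true | a := 3 | (abs((c - a)) == (a % 4)): true | c := -8 | result 0
g: tot := 3 | (a < tot): false | (((-max((-b), (-c))) * (tot / -2)) == (a - tot)): false | divide-by-zero, output ERROR
0 and ERROR differ, so these are not the same function on this domain.
verdict: not equivalent; witness: a=3, b=-4, c=0


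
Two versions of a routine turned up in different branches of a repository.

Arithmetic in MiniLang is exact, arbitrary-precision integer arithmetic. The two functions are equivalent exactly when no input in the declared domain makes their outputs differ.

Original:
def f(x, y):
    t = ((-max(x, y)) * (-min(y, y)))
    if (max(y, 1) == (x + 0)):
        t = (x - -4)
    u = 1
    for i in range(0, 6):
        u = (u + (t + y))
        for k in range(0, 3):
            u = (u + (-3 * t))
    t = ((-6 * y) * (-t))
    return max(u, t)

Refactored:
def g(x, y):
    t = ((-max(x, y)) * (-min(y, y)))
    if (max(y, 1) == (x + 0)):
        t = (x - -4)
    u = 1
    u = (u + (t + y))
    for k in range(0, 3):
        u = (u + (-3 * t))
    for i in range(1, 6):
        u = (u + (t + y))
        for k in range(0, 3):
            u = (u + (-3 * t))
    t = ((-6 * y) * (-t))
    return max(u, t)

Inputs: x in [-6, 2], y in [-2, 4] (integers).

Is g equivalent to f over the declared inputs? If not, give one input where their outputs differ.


Comparing the listings, the differences include: loop structure differs; and arithmetic usage differs; and constant usage differs; and statement counts differ.
Spot check at x=-5, y=2 — f: t := 4 | (max(y, 1) == (x + 0)): false | u := 1 | iter i=0: | u := 7 | iter k=0: | u := -5 | iter k=1: | u := -17 | iter k=2: | u := -29 | iter i=1: | u := -23 | iter k=0: | u := -35 | iter k=1: | u := -47 | iter k=2: | u := -59 | iter i=2: | u := -53 | iter k=0: | u := -65 | iter k=1: | u := -77 | iter k=2: | u := -89 | iter i=3: | u := -83 | iter k=0: | u := -95 | iter k=1: | u := -107 | iter k=2: | u := -119 | iter i=4: | u := -113 | iter k=0: | u := -125 | iter k=1: | u := -137 | iter k=2: | u := -149 | iter i=5: | u := -143 | iter k=0: | u := -155 | iter k=1: | u := -167 | iter k=2: | u := -179 | t := 48 | result 48. g: t := 4 | (max(y, 1) == (x + 0)): false | u := 1 | u := 7 | iter k=0: | u := -5 | iter k=1: | u := -17 | iter k=2: | u := -29 | iter i=1: | u := -23 | iter k=0: | u := -35 | iter k=1: | u := -47 | iter k=2: | u := -59 | iter i=2: | u := -53 | iter k=0: | u := -65 | iter k=1: | u := -77 | iter k=2: | u := -89 | iter i=3: | u := -83 | iter k=0: | u := -95 | iter k=1: | u := -107 | iter k=2: | u := -119 | iter i=4: | u := -113 | iter k=0: | u := -125 | iter k=1: | u := -137 | iter k=2: | u := -149 | iter i=5: | u := -143 | iter k=0: | u := -155 | iter k=1: | u := -167 | iter k=2: | u := -179 | t := 48 | result 48. Both give 48.
Sweeping the whole domain (63 inputs) finds no disagreement.
verdict: equivalent


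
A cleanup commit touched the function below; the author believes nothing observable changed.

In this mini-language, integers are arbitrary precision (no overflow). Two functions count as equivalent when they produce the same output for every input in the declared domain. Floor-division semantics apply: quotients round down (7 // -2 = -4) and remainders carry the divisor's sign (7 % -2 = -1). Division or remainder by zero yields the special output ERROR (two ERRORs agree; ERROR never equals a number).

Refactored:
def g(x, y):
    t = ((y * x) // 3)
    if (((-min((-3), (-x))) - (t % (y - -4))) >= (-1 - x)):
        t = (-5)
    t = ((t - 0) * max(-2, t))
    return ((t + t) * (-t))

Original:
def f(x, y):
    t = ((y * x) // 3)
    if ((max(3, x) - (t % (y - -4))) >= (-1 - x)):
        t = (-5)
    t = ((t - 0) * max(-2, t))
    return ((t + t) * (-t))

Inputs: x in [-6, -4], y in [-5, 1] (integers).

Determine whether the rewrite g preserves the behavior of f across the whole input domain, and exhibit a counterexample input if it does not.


Equivalent — the differences include min/max/abs usage differs, yet no declared input distinguishes the two.
Tracing x=-6, y=0: f: t becomes 0; next ((max(3, x) - (t % (y - -4))) >= (-1 - x)) evaluates to false; next t becomes 0; next final value 0 | g: t becomes 0; next (((-min((-3), (-x))) - (t % (y - -4))) >= (-1 - x)) evaluates to false; next t becomes 0; next final value 0 — matching result 0.
An exhaustive pass over the 21 declared inputs shows identical outputs.
verdict: equivalent
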